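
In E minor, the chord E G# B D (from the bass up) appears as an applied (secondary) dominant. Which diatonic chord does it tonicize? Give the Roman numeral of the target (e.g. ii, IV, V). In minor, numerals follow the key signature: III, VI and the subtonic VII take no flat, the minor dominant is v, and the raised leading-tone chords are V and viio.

iv

The chord is a dominant seventh chord on E.
A dominant resolves down a perfect fifth: E → A. In E minor, A is scale degree 4, i.e. iv.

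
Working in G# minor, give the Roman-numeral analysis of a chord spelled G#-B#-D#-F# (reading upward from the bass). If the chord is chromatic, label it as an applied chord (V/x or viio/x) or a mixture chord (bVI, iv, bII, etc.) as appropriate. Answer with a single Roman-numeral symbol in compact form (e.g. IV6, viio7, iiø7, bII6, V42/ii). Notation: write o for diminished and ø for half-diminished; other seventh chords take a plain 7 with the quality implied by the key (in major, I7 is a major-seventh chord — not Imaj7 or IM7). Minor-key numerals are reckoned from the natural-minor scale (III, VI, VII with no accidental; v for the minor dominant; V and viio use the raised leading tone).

The pitches G#-B#-D#-F# form a dominant seventh chord rooted on G#.
G# is not a diatonic chord root with this quality in G# minor, but it lies a perfect fifth above C# (iv), so the chord functions as an applied dominant of iv.

V7/iv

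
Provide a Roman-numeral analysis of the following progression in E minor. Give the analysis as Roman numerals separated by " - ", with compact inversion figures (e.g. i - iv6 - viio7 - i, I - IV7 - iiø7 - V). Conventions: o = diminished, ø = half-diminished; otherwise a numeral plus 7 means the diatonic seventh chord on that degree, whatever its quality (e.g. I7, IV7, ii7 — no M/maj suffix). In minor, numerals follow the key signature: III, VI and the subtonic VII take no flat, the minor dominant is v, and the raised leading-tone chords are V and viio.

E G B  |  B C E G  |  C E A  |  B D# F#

i - VI42 - iv6 - V

E-G-B has root E, degree 1 in E minor, so i.
B-C-E-G: root C is the submediant; major seventh chord there is VI42.
C-E-A has root A, degree 4 in E minor, so iv6.
B-D#-F# has root B, degree 5 in E minor, so V.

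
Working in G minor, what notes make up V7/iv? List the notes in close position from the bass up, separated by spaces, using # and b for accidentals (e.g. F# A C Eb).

G B D F

The slash means an applied dominant: we want the dominant of iv. In G minor, iv is C minor, and its dominant is built on G.
Building a dominant seventh chord on G gives G-B-D-F.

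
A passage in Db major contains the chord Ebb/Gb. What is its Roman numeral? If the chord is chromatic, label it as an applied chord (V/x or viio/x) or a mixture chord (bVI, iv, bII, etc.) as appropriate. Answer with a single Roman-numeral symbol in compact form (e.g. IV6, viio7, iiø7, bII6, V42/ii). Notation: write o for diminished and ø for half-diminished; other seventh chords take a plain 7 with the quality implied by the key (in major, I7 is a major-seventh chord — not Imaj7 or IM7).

bII6

Stacked in thirds the chord is Ebb-Gb-Bbb: a major triad on Ebb.
Ebb is the lowered second degree of Db major (diatonic 2 would be Eb). This is the Neapolitan sixth — a major triad on the lowered second degree, here in its customary first inversion.
With Gb in the bass the chord is in first inversion, so the figured bass is 6.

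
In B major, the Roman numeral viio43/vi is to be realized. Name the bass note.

The applied chord viio43/vi is rooted on F##: F##-A#-C#-E.
The figure 43 means second inversion — the fifth is in the bass.

C#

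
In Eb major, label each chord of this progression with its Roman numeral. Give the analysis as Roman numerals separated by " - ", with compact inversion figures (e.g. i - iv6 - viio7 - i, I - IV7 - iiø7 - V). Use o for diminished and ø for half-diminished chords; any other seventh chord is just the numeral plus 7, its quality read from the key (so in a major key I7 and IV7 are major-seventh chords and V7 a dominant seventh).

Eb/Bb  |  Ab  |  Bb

I64 - IV - V

Eb/Bb: root Eb is the tonic; major triad there is I64.
Ab: root Ab is the subdominant; major triad there is IV.
Bb: root Bb is the dominant; major triad there is V.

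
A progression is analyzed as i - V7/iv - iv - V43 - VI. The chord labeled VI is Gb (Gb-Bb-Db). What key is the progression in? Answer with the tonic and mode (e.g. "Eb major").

Bb minor

VI is given as Gb-Bb-Db — a major triad with root Gb.
If Gb is scale degree 6 and the mode makes that degree carry a major triad, the tonic is Bb and the mode is minor.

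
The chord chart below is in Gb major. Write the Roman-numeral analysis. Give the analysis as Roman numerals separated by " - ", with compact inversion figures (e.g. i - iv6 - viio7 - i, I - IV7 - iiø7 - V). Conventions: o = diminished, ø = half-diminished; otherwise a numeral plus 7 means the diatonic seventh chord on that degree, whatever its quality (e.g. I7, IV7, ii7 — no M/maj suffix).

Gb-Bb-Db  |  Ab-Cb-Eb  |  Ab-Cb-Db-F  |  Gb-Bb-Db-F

Gb-Bb-Db: root Gb is the tonic; major triad there is I.
Ab-Cb-Eb: root Ab is the supertonic; minor triad there is ii.
Ab-Cb-Db-F: dominant seventh chord on Db = scale degree 5 → V43.
Gb-Bb-Db-F has root Gb, degree 1 in Gb major, so I7.

I - ii - V43 - I7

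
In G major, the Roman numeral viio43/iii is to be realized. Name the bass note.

E

The applied chord viio43/iii is rooted on A#: A#-C#-E-G.
The figure 43 means second inversion — the fifth is in the bass.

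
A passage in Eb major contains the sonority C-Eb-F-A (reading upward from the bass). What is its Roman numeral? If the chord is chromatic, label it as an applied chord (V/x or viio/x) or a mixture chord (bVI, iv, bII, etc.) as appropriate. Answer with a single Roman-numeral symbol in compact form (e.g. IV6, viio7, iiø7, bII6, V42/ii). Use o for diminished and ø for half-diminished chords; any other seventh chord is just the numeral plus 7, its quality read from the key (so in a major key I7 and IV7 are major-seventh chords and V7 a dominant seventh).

The pitches F-A-C-Eb form a dominant seventh chord rooted on F.
F is not a diatonic chord root with this quality in Eb major, but it lies a perfect fifth above Bb (V), so the chord functions as an applied dominant of V.
With C in the bass the chord is in second inversion, so the figured bass is 43.

V43/V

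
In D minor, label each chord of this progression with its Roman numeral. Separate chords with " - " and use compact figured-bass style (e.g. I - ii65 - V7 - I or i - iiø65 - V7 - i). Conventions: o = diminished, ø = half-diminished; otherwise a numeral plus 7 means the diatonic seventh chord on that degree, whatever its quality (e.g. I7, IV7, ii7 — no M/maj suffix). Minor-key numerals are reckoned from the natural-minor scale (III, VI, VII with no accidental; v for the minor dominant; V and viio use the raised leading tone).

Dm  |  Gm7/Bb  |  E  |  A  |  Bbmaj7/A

i - iv65 - V/V - V - VI42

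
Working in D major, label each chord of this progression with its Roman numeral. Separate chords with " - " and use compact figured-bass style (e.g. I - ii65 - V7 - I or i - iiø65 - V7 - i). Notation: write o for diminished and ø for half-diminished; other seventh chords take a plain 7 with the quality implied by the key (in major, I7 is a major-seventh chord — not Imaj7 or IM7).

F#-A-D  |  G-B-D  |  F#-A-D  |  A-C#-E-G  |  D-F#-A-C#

I6 - IV - I6 - V7 - I7

F#-A-D: major triad on D = scale degree 1 → I6.
G-B-D has root G, degree 4 in D major, so IV.
F#-A-D: major triad on D = scale degree 1 → I6.
A-C#-E-G: root A is the dominant; dominant seventh chord there is V7.
D-F#-A-C#: major seventh chord on D = scale degree 1 → I7.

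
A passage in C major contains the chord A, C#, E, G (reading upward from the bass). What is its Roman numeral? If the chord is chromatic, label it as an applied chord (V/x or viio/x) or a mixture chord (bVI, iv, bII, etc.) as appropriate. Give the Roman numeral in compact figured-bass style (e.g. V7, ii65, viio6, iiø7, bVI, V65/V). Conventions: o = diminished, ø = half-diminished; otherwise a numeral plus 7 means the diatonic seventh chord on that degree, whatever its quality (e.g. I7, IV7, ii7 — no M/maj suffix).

V7/ii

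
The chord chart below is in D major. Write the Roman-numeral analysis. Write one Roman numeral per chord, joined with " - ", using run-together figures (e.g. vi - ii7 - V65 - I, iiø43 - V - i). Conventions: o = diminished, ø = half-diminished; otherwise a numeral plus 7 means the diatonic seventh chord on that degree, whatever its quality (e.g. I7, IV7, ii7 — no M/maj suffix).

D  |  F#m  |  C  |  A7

D has root D, degree 1 in D major, so I.
F#m has root F#, degree 3 in D major, so iii.
C: C with this quality isn't in the key; it's bVII, borrowed from the parallel minor.
A7: dominant seventh chord on A = scale degree 5 → V7.

I - iii - bVII - V7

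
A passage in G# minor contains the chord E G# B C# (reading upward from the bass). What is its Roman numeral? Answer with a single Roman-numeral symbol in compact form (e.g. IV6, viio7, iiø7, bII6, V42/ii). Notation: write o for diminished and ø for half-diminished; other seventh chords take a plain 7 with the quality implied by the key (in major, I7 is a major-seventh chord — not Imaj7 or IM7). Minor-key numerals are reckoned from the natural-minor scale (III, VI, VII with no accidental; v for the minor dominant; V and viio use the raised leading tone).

iv65

Stacked in thirds the chord is C#-E-G#-B: a minor seventh chord on C#.
In G# minor, C# is the subdominant; the diatonic minor seventh chord there is iv7.
With E in the bass the chord is in first inversion, so the figured bass is 65.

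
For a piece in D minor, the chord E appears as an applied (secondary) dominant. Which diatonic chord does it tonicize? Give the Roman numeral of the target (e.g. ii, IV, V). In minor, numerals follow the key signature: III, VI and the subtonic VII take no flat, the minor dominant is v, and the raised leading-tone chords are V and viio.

V

The chord is a major triad on E.
A dominant resolves down a perfect fifth: E → A. In D minor, A is scale degree 5, i.e. V.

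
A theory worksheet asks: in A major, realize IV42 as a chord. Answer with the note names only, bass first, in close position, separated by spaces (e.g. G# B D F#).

C# D F# A

In A major, scale degree 4 is D, and the diatonic chord built there is a major seventh chord.
That chord is spelled D-F#-A-C#.
With the 42 figure the chord is in third inversion; from the bass C# upward in close position it reads C#-D-F#-A.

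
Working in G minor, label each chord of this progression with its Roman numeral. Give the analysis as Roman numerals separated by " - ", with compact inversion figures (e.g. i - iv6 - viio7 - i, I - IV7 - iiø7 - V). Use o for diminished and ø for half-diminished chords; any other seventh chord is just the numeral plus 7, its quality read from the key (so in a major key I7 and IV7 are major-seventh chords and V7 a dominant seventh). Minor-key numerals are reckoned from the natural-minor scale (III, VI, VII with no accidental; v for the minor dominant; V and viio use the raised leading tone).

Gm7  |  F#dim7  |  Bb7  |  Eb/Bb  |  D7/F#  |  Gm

i7 - viio7 - V7/VI - VI64 - V65 - i

Gm7: minor seventh chord on G = scale degree 1 → i7.
F#dim7: root F# is the leading tone; fully diminished seventh chord there is viio7.
Bb7 is the secondary dominant of VI (dominant seventh chord on Bb): V7/VI.
Eb/Bb: major triad on Eb = scale degree 6 → VI64.
D7/F#: root D is the dominant; dominant seventh chord there is V65.
Gm: minor triad on G = scale degree 1 → i.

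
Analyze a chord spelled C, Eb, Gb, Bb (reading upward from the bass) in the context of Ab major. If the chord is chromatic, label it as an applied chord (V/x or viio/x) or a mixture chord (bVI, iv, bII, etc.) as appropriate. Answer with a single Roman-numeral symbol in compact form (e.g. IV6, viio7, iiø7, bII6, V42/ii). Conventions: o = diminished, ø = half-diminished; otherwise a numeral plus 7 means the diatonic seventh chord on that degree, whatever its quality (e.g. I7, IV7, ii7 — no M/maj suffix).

Stacked in thirds the chord is C-Eb-Gb-Bb: a half-diminished seventh chord on C.
C sits a half step below Db (IV in Ab major); a diminished chord there is the applied leading-tone chord of IV.

viiø7/IV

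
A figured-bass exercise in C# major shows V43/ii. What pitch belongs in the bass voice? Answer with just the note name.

E#

The applied chord V43/ii is rooted on A#: A#-C##-E#-G#.
The figure 43 means second inversion — the fifth is in the bass.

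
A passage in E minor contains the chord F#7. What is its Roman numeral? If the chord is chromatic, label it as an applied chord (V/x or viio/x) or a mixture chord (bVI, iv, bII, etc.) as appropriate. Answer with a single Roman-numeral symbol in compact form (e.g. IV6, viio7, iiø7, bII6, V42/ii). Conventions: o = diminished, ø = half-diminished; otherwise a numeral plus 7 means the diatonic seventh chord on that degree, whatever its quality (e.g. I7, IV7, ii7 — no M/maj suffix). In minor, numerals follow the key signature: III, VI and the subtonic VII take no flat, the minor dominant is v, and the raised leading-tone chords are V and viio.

V7/V

The pitches F#-A#-C#-E form a dominant seventh chord rooted on F#.
F# is not a diatonic chord root with this quality in E minor, but it lies a perfect fifth above B (V), so the chord functions as an applied dominant of V.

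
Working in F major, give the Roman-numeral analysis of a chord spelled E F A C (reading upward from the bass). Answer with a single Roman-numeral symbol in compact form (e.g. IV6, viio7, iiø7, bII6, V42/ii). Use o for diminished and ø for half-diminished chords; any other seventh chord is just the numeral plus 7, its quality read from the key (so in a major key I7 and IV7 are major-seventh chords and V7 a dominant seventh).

The pitches F-A-C-E form a major seventh chord rooted on F.
In F major, F is the tonic; the diatonic major seventh chord there is I7.
With E in the bass the chord is in third inversion, so the figured bass is 42.

I42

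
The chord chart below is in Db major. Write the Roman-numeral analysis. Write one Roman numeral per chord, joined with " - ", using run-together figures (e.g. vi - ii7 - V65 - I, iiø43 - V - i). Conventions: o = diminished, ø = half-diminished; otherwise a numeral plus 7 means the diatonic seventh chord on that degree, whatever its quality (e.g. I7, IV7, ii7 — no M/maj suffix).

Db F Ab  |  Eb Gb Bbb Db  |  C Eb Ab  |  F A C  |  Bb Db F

Db-F-Ab has root Db, degree 1 in Db major, so I.
Eb-Gb-Bbb-Db: Eb with this quality isn't in the key; it's iiø7, borrowed from the parallel minor.
C-Eb-Ab: root Ab is the dominant; major triad there is V6.
F-A-C is the secondary dominant of vi (major triad on F): V/vi.
Bb-Db-F has root Bb, degree 6 in Db major, so vi.

I - iiø7 - V6 - V/vi - vi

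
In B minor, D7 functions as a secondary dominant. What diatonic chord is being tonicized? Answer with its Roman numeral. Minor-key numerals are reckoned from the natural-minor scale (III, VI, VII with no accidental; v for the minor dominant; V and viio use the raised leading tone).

VI

The chord is a dominant seventh chord on D.
A dominant resolves down a perfect fifth: D → G. In B minor, G is scale degree 6, i.e. VI.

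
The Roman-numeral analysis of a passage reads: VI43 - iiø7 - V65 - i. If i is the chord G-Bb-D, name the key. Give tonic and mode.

G minor

i is given as G-Bb-D — a minor triad with root G.
If G is scale degree 1 and the mode makes that degree carry a minor triad, the tonic is G and the mode is minor.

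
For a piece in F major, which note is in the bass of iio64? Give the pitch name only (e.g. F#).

iio in F major has root G; the chord is G-Bb-Db.
The figure 64 means second inversion — the fifth is in the bass.

Db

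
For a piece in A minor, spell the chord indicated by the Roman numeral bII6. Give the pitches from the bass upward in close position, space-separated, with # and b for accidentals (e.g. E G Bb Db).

Scale degree 2 in A minor is B; lowering it a half step gives Bb. bII6 is the Neapolitan sixth — a major triad on the lowered second degree, here in its customary first inversion.
So the chord is Bb-D-F.
With the 6 figure the chord is in first inversion; from the bass D upward in close position it reads D-F-Bb.

D F Bb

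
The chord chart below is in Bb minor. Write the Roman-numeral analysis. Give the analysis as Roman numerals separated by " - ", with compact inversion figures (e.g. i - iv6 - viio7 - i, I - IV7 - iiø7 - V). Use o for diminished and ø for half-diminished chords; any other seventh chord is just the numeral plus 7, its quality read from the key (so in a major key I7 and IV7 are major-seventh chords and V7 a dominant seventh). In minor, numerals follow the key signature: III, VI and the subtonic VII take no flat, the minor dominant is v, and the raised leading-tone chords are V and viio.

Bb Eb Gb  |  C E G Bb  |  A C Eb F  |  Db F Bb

iv64 - V7/V - V65 - i6

Bb-Eb-Gb has root Eb, degree 4 in Bb minor, so iv64.
C-E-G-Bb is the secondary dominant of V (dominant seventh chord on C): V7/V.
A-C-Eb-F has root F, degree 5 in Bb minor, so V65.
Db-F-Bb: root Bb is the tonic; minor triad there is i6.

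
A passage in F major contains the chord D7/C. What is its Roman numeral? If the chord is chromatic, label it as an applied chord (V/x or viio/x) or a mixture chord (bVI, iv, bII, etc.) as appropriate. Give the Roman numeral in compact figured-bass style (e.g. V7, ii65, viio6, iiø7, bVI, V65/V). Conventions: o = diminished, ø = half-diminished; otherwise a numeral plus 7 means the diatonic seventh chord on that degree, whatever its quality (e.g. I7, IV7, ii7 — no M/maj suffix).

V42/ii

Stacked in thirds the chord is D-F#-A-C: a dominant seventh chord on D.
D is not a diatonic chord root with this quality in F major, but it lies a perfect fifth above G (ii), so the chord functions as an applied dominant of ii.
With C in the bass the chord is in third inversion, so the figured bass is 42.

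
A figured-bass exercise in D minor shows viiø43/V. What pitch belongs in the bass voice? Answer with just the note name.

D

The applied chord viiø43/V is rooted on G#: G#-B-D-F#.
The figure 43 means second inversion — the fifth is in the bass.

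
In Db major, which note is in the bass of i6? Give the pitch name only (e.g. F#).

Fb

i in Db major has root Db; the chord is Db-Fb-Ab.
The figure 6 means first inversion — the third is in the bass.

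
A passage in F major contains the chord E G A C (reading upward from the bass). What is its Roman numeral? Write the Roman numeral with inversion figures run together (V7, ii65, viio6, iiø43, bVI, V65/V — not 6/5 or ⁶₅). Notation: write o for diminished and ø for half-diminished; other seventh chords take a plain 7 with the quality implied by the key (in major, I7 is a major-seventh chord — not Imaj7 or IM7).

Stacked in thirds the chord is A-C-E-G: a minor seventh chord on A.
A is scale degree 3 in F major, and a minor seventh chord on that degree is written iii7.
With E in the bass the chord is in second inversion, so the figured bass is 43.

iii43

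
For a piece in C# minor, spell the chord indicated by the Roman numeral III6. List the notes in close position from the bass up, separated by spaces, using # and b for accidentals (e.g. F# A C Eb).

G# B E

In C# minor, the mediant is E, and the diatonic chord built there is a major triad.
That chord is spelled E-G#-B.
With the 6 figure the chord is in first inversion; from the bass G# upward in close position it reads G#-B-E.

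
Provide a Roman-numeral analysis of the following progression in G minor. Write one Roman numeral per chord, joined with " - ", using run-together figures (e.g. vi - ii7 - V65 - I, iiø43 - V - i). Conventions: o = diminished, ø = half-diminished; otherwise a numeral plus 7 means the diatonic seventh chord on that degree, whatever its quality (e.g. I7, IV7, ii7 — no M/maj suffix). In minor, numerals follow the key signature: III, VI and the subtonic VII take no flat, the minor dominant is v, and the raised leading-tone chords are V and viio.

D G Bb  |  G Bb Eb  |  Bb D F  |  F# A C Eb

i64 - VI6 - III - viio7

D-G-Bb: root G is the tonic; minor triad there is i64.
G-Bb-Eb: root Eb is the submediant; major triad there is VI6.
Bb-D-F: root Bb is the mediant; major triad there is III.
F#-A-C-Eb has root F#, degree 7 in G minor, so viio7.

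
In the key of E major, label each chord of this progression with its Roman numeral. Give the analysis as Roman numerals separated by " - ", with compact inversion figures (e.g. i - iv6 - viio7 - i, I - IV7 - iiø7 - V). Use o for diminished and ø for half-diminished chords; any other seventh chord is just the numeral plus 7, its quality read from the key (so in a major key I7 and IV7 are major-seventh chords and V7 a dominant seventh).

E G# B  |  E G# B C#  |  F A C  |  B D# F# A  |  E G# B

I - vi65 - bII - V7 - I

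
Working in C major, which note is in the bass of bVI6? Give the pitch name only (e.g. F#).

C

bVI in C major has root Ab; the chord is Ab-C-Eb.
The figure 6 means first inversion — the third is in the bass.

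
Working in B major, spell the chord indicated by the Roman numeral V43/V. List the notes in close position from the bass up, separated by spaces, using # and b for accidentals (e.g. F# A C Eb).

G# B C# E#

V43/V is a secondary dominant — the dominant seventh of V. V in B major is F#, so the applied chord's root is C#, a perfect fifth above.
Building a dominant seventh chord on C# gives C#-E#-G#-B.
With the 43 figure the chord is in second inversion; from the bass G# upward in close position it reads G#-B-C#-E#.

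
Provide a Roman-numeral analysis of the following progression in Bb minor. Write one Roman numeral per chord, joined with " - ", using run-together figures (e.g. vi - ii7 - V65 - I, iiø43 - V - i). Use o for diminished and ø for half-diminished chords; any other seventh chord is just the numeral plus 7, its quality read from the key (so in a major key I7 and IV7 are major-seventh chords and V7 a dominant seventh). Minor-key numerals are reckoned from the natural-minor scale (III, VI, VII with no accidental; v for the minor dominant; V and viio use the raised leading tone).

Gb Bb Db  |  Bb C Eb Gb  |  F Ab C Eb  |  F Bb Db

Gb-Bb-Db has root Gb, degree 6 in Bb minor, so VI.
Bb-C-Eb-Gb: half-diminished seventh chord on C = scale degree 2 → iiø42.
F-Ab-C-Eb has root F, degree 5 in Bb minor, so v7.
F-Bb-Db has root Bb, degree 1 in Bb minor, so i64.

VI - iiø42 - v7 - i64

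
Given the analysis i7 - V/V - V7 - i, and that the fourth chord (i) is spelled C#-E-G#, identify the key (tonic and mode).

i is given as C#-E-G# — a minor triad with root C#.
If C# is scale degree 1 and the mode makes that degree carry a minor triad, the tonic is C# and the mode is minor.

C# minor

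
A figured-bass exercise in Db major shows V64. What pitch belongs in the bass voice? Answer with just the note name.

V in Db major has root Ab; the chord is Ab-C-Eb.
The figure 64 means second inversion — the fifth is in the bass.

Eb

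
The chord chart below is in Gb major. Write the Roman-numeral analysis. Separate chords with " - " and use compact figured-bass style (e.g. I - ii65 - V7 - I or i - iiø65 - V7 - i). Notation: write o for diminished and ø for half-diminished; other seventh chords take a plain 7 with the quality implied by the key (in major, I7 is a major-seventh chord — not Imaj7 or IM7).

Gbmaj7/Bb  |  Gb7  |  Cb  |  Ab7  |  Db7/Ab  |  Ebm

I65 - V7/IV - IV - V7/V - V43 - vi

Gbmaj7/Bb: major seventh chord on Gb = scale degree 1 → I65.
Gb7: chromatic; Gb is V of IV, so V7/IV.
Cb: root Cb is the subdominant; major triad there is IV.
Ab7: chromatic; Ab is V of V, so V7/V.
Db7/Ab: root Db is the dominant; dominant seventh chord there is V43.
Ebm: root Eb is the submediant; minor triad there is vi.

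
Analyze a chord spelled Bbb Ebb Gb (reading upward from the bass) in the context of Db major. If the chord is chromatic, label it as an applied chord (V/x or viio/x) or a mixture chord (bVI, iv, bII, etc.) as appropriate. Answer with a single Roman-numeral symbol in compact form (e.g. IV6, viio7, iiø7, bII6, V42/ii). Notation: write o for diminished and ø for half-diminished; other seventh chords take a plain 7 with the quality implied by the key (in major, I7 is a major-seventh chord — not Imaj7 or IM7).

bII64

The pitches Ebb-Gb-Bbb form a major triad rooted on Ebb.
Ebb is the lowered second degree of Db major (diatonic 2 would be Eb). This is the Neapolitan chord — a major triad on the lowered second degree.
With Bbb in the bass the chord is in second inversion, so the figured bass is 64.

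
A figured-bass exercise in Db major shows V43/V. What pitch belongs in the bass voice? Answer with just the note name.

The applied chord V43/V is rooted on Eb: Eb-G-Bb-Db.
The figure 43 means second inversion — the fifth is in the bass.

Bb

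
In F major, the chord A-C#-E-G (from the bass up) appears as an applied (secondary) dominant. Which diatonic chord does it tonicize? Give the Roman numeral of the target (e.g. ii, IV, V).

vi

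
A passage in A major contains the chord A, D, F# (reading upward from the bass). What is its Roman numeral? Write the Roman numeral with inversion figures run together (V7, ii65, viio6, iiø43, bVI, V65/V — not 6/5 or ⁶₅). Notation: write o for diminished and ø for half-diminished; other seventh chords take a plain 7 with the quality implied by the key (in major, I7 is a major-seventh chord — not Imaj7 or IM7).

The pitches D-F#-A form a major triad rooted on D.
D is scale degree 4 in A major, and a major triad on that degree is written IV.
With A in the bass the chord is in second inversion, so the figured bass is 64.

IV64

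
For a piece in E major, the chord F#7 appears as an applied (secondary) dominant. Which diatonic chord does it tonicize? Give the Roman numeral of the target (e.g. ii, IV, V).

V

The chord is a dominant seventh chord on F#.
A dominant resolves down a perfect fifth: F# → B. In E major, B is scale degree 5, i.e. V.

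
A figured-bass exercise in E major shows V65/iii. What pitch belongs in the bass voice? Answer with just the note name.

F##

The applied chord V65/iii is rooted on D#: D#-F##-A#-C#.
The figure 65 means first inversion — the third is in the bass.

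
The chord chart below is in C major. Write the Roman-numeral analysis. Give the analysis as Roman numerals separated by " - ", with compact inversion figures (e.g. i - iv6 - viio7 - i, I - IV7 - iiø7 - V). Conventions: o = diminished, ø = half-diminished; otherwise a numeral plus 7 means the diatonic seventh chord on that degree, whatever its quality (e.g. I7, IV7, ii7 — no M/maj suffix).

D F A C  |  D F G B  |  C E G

D-F-A-C has root D, degree 2 in C major, so ii7.
D-F-G-B has root G, degree 5 in C major, so V43.
C-E-G: root C is the tonic; major triad there is I.

ii7 - V43 - I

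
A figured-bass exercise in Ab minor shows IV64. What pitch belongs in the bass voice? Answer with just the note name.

IV in Ab minor has root Db; the chord is Db-F-Ab.
The figure 64 means second inversion — the fifth is in the bass.

Ab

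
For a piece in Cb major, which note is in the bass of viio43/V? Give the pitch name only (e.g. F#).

Cb

The applied chord viio43/V is rooted on F: F-Ab-Cb-Ebb.
The figure 43 means second inversion — the fifth is in the bass.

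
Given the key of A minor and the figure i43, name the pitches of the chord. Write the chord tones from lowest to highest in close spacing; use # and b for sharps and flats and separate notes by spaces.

In A minor, the first degree is A, and the diatonic chord built there is a minor seventh chord.
Stacking thirds from A gives A-C-E-G.
The figured bass 43 indicates second inversion, placing the fifth (E) in the bass: E-G-A-C.

E G A C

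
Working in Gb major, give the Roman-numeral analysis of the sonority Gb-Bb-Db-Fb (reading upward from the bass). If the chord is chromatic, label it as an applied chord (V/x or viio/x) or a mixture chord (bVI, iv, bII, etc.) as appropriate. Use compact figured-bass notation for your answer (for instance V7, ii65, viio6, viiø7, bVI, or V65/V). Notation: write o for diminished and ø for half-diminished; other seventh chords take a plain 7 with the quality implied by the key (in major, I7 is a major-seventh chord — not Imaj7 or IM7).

V7/IV

The pitches Gb-Bb-Db-Fb form a dominant seventh chord rooted on Gb.
Gb is not a diatonic chord root with this quality in Gb major, but it lies a perfect fifth above Cb (IV), so the chord functions as an applied dominant of IV.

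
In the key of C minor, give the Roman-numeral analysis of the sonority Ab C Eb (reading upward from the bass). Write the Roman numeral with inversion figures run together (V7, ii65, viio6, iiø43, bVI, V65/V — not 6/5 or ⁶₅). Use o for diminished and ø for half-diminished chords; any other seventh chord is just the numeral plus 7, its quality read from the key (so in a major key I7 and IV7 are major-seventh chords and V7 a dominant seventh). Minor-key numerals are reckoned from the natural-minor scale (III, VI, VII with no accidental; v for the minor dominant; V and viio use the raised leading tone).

VI

The pitches Ab-C-Eb form a major triad rooted on Ab.
In C minor, Ab is the submediant; the diatonic major triad there is VI.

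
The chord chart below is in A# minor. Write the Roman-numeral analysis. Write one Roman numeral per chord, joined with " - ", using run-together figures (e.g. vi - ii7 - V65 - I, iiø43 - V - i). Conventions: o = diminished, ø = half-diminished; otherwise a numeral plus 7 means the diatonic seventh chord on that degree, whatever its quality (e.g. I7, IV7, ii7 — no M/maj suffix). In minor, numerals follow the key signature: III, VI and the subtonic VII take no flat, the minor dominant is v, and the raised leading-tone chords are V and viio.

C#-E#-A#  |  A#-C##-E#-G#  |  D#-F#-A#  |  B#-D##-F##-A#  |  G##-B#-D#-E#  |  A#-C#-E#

C#-E#-A#: minor triad on A# = scale degree 1 → i6.
A#-C##-E#-G#: chromatic; A# is V of iv, so V7/iv.
D#-F#-A# has root D#, degree 4 in A# minor, so iv.
B#-D##-F##-A#: chromatic; B# is V of V, so V7/V.
G##-B#-D#-E# has root E#, degree 5 in A# minor, so V65.
A#-C#-E#: minor triad on A# = scale degree 1 → i.

i6 - V7/iv - iv - V7/V - V65 - i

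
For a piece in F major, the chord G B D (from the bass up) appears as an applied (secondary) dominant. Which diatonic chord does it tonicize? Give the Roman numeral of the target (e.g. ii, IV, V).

V

The chord is a major triad on G.
A dominant resolves down a perfect fifth: G → C. In F major, C is scale degree 5, i.e. V.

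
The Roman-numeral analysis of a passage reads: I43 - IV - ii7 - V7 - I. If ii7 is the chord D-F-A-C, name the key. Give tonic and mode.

C major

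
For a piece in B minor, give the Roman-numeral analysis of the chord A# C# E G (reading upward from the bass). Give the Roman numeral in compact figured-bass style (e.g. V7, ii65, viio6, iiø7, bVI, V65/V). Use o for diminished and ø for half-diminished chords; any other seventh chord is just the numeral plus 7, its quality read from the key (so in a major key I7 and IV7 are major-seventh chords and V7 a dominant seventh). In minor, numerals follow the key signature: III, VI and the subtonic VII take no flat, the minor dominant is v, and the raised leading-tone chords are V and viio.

viio7

Stacked in thirds the chord is A#-C#-E-G: a fully diminished seventh chord on A#.
A# is scale degree 7 in B minor, and a fully diminished seventh chord on that degree is written viio7.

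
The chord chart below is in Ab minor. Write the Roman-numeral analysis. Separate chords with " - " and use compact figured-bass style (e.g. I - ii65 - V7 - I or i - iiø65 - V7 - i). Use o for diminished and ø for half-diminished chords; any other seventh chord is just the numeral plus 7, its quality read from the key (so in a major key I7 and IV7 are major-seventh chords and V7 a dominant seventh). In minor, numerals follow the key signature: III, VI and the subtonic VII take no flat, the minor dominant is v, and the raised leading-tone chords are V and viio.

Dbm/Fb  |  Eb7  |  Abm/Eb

Dbm/Fb: root Db is the subdominant; minor triad there is iv6.
Eb7: root Eb is the dominant; dominant seventh chord there is V7.
Abm/Eb: root Ab is the tonic; minor triad there is i64.

iv6 - V7 - i64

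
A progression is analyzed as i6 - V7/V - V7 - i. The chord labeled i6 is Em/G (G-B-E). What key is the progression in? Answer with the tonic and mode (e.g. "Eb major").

i6 is given as G-B-E — a minor triad with root E.
If E is scale degree 1 and the mode makes that degree carry a minor triad, the tonic is E and the mode is minor.

E minor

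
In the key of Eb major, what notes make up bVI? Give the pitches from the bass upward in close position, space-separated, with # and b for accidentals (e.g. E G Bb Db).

Cb Eb Gb

bVI is a major triad on the lowered sixth degree, borrowed from the parallel minor. In Eb major that root is Cb.
So the chord is Cb-Eb-Gb.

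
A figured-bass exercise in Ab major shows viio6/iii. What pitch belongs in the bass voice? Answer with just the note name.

D

The applied chord viio6/iii is rooted on B: B-D-F.
The figure 6 means first inversion — the third is in the bass.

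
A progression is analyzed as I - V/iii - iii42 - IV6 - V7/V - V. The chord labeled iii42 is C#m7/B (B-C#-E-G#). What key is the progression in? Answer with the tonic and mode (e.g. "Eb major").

A major

The chord C#m7/B is a minor seventh chord rooted on C#; its label is iii42.
If C# is scale degree 3 and the mode makes that degree carry a minor seventh chord, the tonic is A and the mode is major.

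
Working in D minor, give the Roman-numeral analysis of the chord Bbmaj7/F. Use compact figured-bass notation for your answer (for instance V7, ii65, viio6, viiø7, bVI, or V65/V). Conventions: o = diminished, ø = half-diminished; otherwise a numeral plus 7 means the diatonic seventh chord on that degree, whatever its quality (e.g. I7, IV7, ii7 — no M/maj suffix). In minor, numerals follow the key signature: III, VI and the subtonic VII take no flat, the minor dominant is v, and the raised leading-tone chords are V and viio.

VI43

The pitches Bb-D-F-A form a major seventh chord rooted on Bb.
In D minor, Bb is the submediant; the diatonic major seventh chord there is VI7.
With F in the bass the chord is in second inversion, so the figured bass is 43.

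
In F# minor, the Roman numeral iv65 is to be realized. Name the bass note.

D

iv in F# minor has root B; the chord is B-D-F#-A.
The figure 65 means first inversion — the third is in the bass.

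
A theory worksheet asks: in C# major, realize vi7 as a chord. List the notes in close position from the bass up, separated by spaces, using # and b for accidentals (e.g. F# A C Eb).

The numeral's case and figure indicate a minor seventh chord. In C# major its root, the submediant, is A#.
Stacking thirds from A# gives A#-C#-E#-G#.

A# C# E# G#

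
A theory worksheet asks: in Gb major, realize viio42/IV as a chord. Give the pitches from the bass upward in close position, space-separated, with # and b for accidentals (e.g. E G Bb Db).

Abb Bb Db Fb

The slash marks an applied leading-tone chord: viio of IV. In Gb major, IV is Cb, so the leading tone to it is Bb, a half step below.
Building a fully diminished seventh chord on Bb gives Bb-Db-Fb-Abb.
With the 42 figure the chord is in third inversion; from the bass Abb upward in close position it reads Abb-Bb-Db-Fb.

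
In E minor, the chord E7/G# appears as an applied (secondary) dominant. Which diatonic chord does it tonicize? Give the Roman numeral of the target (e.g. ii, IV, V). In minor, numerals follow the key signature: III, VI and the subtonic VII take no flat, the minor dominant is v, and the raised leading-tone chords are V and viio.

The chord is a dominant seventh chord on E.
A dominant resolves down a perfect fifth: E → A. In E minor, A is scale degree 4, i.e. iv.

iv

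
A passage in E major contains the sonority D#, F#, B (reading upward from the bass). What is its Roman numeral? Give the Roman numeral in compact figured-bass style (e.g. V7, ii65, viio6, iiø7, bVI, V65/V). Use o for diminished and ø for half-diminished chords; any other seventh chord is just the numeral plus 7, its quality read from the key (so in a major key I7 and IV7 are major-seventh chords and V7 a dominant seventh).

V6

The pitches B-D#-F# form a major triad rooted on B.
B is scale degree 5 in E major, and a major triad on that degree is written V.
With D# in the bass the chord is in first inversion, so the figured bass is 6.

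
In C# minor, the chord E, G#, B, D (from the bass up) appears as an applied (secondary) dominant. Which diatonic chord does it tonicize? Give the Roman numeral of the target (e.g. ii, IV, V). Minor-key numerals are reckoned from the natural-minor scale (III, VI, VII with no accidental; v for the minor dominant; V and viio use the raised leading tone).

VI

The chord is a dominant seventh chord on E.
A dominant resolves down a perfect fifth: E → A. In C# minor, A is scale degree 6, i.e. VI.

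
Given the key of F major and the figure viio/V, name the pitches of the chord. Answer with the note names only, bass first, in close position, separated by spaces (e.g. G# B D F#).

B D F

The slash marks an applied leading-tone chord: viio of V. In F major, V is C, so the leading tone to it is B, a half step below.
Building a diminished triad on B gives B-D-F.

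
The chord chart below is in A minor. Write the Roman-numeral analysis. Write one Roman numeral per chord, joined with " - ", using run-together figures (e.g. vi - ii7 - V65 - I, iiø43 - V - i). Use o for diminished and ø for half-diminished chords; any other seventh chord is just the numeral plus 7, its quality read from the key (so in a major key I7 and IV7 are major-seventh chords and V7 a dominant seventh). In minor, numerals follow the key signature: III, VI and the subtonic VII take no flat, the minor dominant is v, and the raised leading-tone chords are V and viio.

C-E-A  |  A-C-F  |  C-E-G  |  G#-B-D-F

i6 - VI6 - III - viio7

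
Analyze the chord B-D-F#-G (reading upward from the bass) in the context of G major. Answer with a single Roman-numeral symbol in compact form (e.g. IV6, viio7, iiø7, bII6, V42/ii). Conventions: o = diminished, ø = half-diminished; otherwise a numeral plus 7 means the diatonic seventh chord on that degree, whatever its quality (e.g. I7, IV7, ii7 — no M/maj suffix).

I65

The pitches G-B-D-F# form a major seventh chord rooted on G.
G is scale degree 1 in G major, and a major seventh chord on that degree is written I7.
With B in the bass the chord is in first inversion, so the figured bass is 65.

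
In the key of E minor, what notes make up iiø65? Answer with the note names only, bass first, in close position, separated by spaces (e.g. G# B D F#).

The numeral's case and figure indicate a half-diminished seventh chord. In E minor its root, scale degree 2, is F#.
That chord is spelled F#-A-C-E.
With the 65 figure the chord is in first inversion; from the bass A upward in close position it reads A-C-E-F#.

A C E F#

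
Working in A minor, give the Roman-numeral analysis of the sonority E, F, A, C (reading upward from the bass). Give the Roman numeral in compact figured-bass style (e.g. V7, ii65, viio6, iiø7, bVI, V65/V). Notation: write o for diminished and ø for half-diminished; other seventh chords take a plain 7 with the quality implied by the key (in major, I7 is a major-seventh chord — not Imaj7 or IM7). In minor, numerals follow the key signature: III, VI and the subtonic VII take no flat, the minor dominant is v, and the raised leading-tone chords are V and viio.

VI42

Stacked in thirds the chord is F-A-C-E: a major seventh chord on F.
In A minor, F is the submediant; the diatonic major seventh chord there is VI7.
With E in the bass the chord is in third inversion, so the figured bass is 42.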